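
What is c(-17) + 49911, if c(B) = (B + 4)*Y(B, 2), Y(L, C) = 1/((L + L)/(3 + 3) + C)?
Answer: 549060/11 ≈ 49915.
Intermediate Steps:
Y(L, C) = 1/(C + L/3) (Y(L, C) = 1/((2*L)/6 + C) = 1/((2*L)*(⅙) + C) = 1/(L/3 + C) = 1/(C + L/3))
c(B) = 3*(4 + B)/(6 + B) (c(B) = (B + 4)*(3/(B + 3*2)) = (4 + B)*(3/(B + 6)) = (4 + B)*(3/(6 + B)) = 3*(4 + B)/(6 + B))
c(-17) + 49911 = 3*(4 - 17)/(6 - 17) + 49911 = 3*(-13)/(-11) + 49911 = 3*(-1/11)*(-13) + 49911 = 39/11 + 49911 = 549060/11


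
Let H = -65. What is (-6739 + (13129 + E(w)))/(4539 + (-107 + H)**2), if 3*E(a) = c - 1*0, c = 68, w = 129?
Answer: 19238/102369 ≈ 0.18793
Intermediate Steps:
E(a) = 68/3 (E(a) = (68 - 1*0)/3 = (68 + 0)/3 = (1/3)*68 = 68/3)
(-6739 + (13129 + E(w)))/(4539 + (-107 + H)**2) = (-6739 + (13129 + 68/3))/(4539 + (-107 - 65)**2) = (-6739 + 39455/3)/(4539 + (-172)**2) = 19238/(3*(4539 + 29584)) = (19238/3)/34123 = (19238/3)*(1/34123) = 19238/102369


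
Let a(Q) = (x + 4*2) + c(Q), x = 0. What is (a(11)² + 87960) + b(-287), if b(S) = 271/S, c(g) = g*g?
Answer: 30020216/287 ≈ 1.0460e+5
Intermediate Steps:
c(g) = g²
a(Q) = 8 + Q² (a(Q) = (0 + 4*2) + Q² = (0 + 8) + Q² = 8 + Q²)
(a(11)² + 87960) + b(-287) = ((8 + 11²)² + 87960) + 271/(-287) = ((8 + 121)² + 87960) + 271*(-1/287) = (129² + 87960) - 271/287 = (16641 + 87960) - 271/287 = 104601 - 271/287 = 30020216/287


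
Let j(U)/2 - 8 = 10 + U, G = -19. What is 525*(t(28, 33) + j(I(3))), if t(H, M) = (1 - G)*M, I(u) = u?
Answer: 368550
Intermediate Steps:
t(H, M) = 20*M (t(H, M) = (1 - 1*(-19))*M = (1 + 19)*M = 20*M)
j(U) = 36 + 2*U (j(U) = 16 + 2*(10 + U) = 16 + (20 + 2*U) = 36 + 2*U)
525*(t(28, 33) + j(I(3))) = 525*(20*33 + (36 + 2*3)) = 525*(660 + (36 + 6)) = 525*(660 + 42) = 525*702 = 368550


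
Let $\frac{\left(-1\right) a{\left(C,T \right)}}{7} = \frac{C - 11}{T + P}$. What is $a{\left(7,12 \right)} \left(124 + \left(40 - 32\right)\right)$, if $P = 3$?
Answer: $\frac{1232}{5} \approx 246.4$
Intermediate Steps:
$a{\left(C,T \right)} = - \frac{7 \left(-11 + C\right)}{3 + T}$ ($a{\left(C,T \right)} = - 7 \frac{C - 11}{T + 3} = - 7 \frac{-11 + C}{3 + T} = - \frac{7 \left(-11 + C\right)}{3 + T}$)
$a{\left(7,12 \right)} \left(124 + \left(40 - 32\right)\right) = \frac{7 \left(11 - 7\right)}{3 + 12} \left(124 + \left(40 - 32\right)\right) = \frac{7 \left(11 - 7\right)}{15} \left(124 + \left(40 - 32\right)\right) = 7 \cdot \frac{1}{15} \cdot 4 \left(124 + 8\right) = \frac{28}{15} \cdot 132 = \frac{1232}{5}$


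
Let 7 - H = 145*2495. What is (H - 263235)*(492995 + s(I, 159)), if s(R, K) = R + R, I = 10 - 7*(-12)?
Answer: -308240854549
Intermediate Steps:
I = 94 (I = 10 + 84 = 94)
H = -361768 (H = 7 - 145*2495 = 7 - 1*361775 = 7 - 361775 = -361768)
s(R, K) = 2*R
(H - 263235)*(492995 + s(I, 159)) = (-361768 - 263235)*(492995 + 2*94) = -625003*(492995 + 188) = -625003*493183 = -308240854549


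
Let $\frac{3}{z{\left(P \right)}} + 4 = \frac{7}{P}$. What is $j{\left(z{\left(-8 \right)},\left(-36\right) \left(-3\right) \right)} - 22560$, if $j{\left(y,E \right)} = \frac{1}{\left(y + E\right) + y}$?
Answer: $- \frac{31313267}{1388} \approx -22560.0$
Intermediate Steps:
$z{\left(P \right)} = \frac{3}{-4 + \frac{7}{P}}$
$j{\left(y,E \right)} = \frac{1}{E + 2 y}$ ($j{\left(y,E \right)} = \frac{1}{\left(E + y\right) + y} = \frac{1}{E + 2 y}$)
$j{\left(z{\left(-8 \right)},\left(-36\right) \left(-3\right) \right)} - 22560 = \frac{1}{\left(-36\right) \left(-3\right) + 2 \left(\left(-3\right) \left(-8\right) \frac{1}{-7 + 4 \left(-8\right)}\right)} - 22560 = \frac{1}{108 + 2 \left(\left(-3\right) \left(-8\right) \frac{1}{-7 - 32}\right)} - 22560 = \frac{1}{108 + 2 \left(\left(-3\right) \left(-8\right) \frac{1}{-39}\right)} - 22560 = \frac{1}{108 + 2 \left(\left(-3\right) \left(-8\right) \left(- \frac{1}{39}\right)\right)} - 22560 = \frac{1}{108 + 2 \left(- \frac{8}{13}\right)} - 22560 = \frac{1}{108 - \frac{16}{13}} - 22560 = \frac{1}{\frac{1388}{13}} - 22560 = \frac{13}{1388} - 22560 = - \frac{31313267}{1388}$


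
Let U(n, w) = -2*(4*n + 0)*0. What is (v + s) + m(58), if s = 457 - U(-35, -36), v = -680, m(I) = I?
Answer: -165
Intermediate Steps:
U(n, w) = 0 (U(n, w) = -8*n*0 = 0)
s = 457 (s = 457 - 1*0 = 457 + 0 = 457)
(v + s) + m(58) = (-680 + 457) + 58 = -223 + 58 = -165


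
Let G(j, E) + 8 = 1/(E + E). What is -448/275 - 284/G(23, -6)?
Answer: 893744/26675 ≈ 33.505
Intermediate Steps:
G(j, E) = -8 + 1/(2*E) (G(j, E) = -8 + 1/(E + E) = -8 + 1/(2*E))
-448/275 - 284/G(23, -6) = -448/275 - 284/(-8 + (½)/(-6)) = -448*1/275 - 284/(-8 + (½)*(-⅙)) = -448/275 - 284/(-8 - 1/12) = -448/275 - 284/(-97/12) = -448/275 - 284*(-12/97) = -448/275 + 3408/97 = 893744/26675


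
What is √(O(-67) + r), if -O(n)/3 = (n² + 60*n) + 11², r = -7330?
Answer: 10*I*√91 ≈ 95.394*I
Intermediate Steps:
O(n) = -363 - 180*n - 3*n² (O(n) = -3*((n² + 60*n) + 11²) = -3*((n² + 60*n) + 121) = -3*(121 + n² + 60*n) = -363 - 180*n - 3*n²)
√(O(-67) + r) = √((-363 - 180*(-67) - 3*(-67)²) - 7330) = √((-363 + 12060 - 3*4489) - 7330) = √((-363 + 12060 - 13467) - 7330) = √(-1770 - 7330) = √(-9100) = 10*I*√91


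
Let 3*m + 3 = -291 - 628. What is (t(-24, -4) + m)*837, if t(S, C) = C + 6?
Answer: -255564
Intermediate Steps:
m = -922/3 (m = -1 + (-291 - 628)/3 = -1 + (1/3)*(-919) = -1 - 919/3 = -922/3 ≈ -307.33)
t(S, C) = 6 + C
(t(-24, -4) + m)*837 = ((6 - 4) - 922/3)*837 = (2 - 922/3)*837 = -916/3*837 = -255564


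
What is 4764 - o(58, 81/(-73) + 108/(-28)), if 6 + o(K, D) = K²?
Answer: 1406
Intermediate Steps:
o(K, D) = -6 + K²
4764 - o(58, 81/(-73) + 108/(-28)) = 4764 - (-6 + 58²) = 4764 - (-6 + 3364) = 4764 - 1*3358 = 4764 - 3358 = 1406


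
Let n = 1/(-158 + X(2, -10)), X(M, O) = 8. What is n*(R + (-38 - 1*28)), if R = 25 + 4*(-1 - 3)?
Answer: 19/50 ≈ 0.38000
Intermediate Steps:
n = -1/150 (n = 1/(-158 + 8) = 1/(-150) = -1/150 ≈ -0.0066667)
R = 9 (R = 25 + 4*(-4) = 25 - 16 = 9)
n*(R + (-38 - 1*28)) = -(9 + (-38 - 1*28))/150 = -(9 + (-38 - 28))/150 = -(9 - 66)/150 = -1/150*(-57) = 19/50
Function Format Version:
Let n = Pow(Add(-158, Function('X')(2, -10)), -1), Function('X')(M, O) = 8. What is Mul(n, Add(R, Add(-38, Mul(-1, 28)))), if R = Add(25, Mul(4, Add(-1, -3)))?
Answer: Rational(19, 50) ≈ 0.38000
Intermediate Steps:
n = Rational(-1, 150) (n = Pow(Add(-158, 8), -1) = Pow(-150, -1) = Rational(-1, 150) ≈ -0.0066667)
R = 9 (R = Add(25, Mul(4, -4)) = Add(25, -16) = 9)
Mul(n, Add(R, Add(-38, Mul(-1, 28)))) = Mul(Rational(-1, 150), Add(9, Add(-38, Mul(-1, 28)))) = Mul(Rational(-1, 150), Add(9, Add(-38, -28))) = Mul(Rational(-1, 150), Add(9, -66)) = Mul(Rational(-1, 150), -57) = Rational(19, 50)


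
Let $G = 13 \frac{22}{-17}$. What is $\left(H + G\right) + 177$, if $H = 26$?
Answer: $\frac{3165}{17} \approx 186.18$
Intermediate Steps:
$G = - \frac{286}{17}$ ($G = 13 \cdot 22 \left(- \frac{1}{17}\right) = 13 \left(- \frac{22}{17}\right) = - \frac{286}{17} \approx -16.824$)
$\left(H + G\right) + 177 = \left(26 - \frac{286}{17}\right) + 177 = \frac{156}{17} + 177 = \frac{3165}{17}$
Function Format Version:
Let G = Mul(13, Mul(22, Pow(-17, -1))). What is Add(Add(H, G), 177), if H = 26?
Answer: Rational(3165, 17) ≈ 186.18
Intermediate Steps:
G = Rational(-286, 17) (G = Mul(13, Mul(22, Rational(-1, 17))) = Mul(13, Rational(-22, 17)) = Rational(-286, 17) ≈ -16.824)
Add(Add(H, G), 177) = Add(Add(26, Rational(-286, 17)), 177) = Add(Rational(156, 17), 177) = Rational(3165, 17)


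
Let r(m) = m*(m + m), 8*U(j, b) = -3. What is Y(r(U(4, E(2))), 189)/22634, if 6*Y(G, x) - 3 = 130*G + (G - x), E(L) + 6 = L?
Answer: -1591/1448576 ≈ -0.0010983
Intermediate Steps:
E(L) = -6 + L
U(j, b) = -3/8 (U(j, b) = (⅛)*(-3) = -3/8)
r(m) = 2*m² (r(m) = m*(2*m) = 2*m²)
Y(G, x) = ½ - x/6 + 131*G/6 (Y(G, x) = ½ + (130*G + (G - x))/6 = ½ + (-x + 131*G)/6 = ½ + (-x/6 + 131*G/6) = ½ - x/6 + 131*G/6)
Y(r(U(4, E(2))), 189)/22634 = (½ - ⅙*189 + 131*(2*(-3/8)²)/6)/22634 = (½ - 63/2 + 131*(2*(9/64))/6)*(1/22634) = (½ - 63/2 + (131/6)*(9/32))*(1/22634) = (½ - 63/2 + 393/64)*(1/22634) = -1591/64*1/22634 = -1591/1448576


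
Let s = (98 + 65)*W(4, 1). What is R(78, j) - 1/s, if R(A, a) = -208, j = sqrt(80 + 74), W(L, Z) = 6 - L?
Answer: -67809/326 ≈ -208.00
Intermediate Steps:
j = sqrt(154) ≈ 12.410
s = 326 (s = (98 + 65)*(6 - 1*4) = 163*(6 - 4) = 163*2 = 326)
R(78, j) - 1/s = -208 - 1/326 = -67809/326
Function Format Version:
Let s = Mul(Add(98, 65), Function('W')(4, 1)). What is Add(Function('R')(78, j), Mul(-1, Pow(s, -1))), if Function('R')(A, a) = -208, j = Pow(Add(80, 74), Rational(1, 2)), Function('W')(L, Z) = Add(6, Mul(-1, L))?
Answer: Rational(-67809, 326) ≈ -208.00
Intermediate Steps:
j = Pow(154, Rational(1, 2)) ≈ 12.410
s = 326 (s = Mul(Add(98, 65), Add(6, Mul(-1, 4))) = Mul(163, Add(6, -4)) = Mul(163, 2) = 326)
Add(Function('R')(78, j), Mul(-1, Pow(s, -1))) = Add(-208, Mul(-1, Pow(326, -1))) = Add(-208, Mul(-1, Rational(1, 326))) = Add(-208, Rational(-1, 326)) = Rational(-67809, 326)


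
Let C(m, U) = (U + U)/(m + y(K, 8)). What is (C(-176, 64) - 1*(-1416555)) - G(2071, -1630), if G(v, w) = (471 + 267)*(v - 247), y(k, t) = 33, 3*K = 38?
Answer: 10073221/143 ≈ 70442.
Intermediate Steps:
K = 38/3 (K = (⅓)*38 = 38/3 ≈ 12.667)
C(m, U) = 2*U/(33 + m) (C(m, U) = (U + U)/(m + 33) = (2*U)/(33 + m) = 2*U/(33 + m))
G(v, w) = -182286 + 738*v (G(v, w) = 738*(-247 + v) = -182286 + 738*v)
(C(-176, 64) - 1*(-1416555)) - G(2071, -1630) = (2*64/(33 - 176) - 1*(-1416555)) - (-182286 + 738*2071) = (2*64/(-143) + 1416555) - (-182286 + 1528398) = (2*64*(-1/143) + 1416555) - 1*1346112 = (-128/143 + 1416555) - 1346112 = 202567237/143 - 1346112 = 10073221/143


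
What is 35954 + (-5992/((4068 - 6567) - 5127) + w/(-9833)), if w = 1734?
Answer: 1348054403392/37493229 ≈ 35955.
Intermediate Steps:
35954 + (-5992/((4068 - 6567) - 5127) + w/(-9833)) = 35954 + (-5992/((4068 - 6567) - 5127) + 1734/(-9833)) = 35954 + (-5992/(-2499 - 5127) + 1734*(-1/9833)) = 35954 + (-5992/(-7626) - 1734/9833) = 35954 + (-5992*(-1/7626) - 1734/9833) = 35954 + (2996/3813 - 1734/9833) = 35954 + 22847926/37493229 = 1348054403392/37493229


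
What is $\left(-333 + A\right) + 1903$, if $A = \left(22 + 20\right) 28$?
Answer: $2746$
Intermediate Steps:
$A = 1176$ ($A = 42 \cdot 28 = 1176$)
$\left(-333 + A\right) + 1903 = \left(-333 + 1176\right) + 1903 = 843 + 1903 = 2746$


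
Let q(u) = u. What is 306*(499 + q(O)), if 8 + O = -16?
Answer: 145350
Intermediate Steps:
O = -24 (O = -8 - 16 = -24)
306*(499 + q(O)) = 306*(499 - 24) = 306*475 = 145350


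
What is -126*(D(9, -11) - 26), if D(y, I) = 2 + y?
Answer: 1890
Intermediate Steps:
-126*(D(9, -11) - 26) = -126*((2 + 9) - 26) = -126*(11 - 26) = -126*(-15) = 1890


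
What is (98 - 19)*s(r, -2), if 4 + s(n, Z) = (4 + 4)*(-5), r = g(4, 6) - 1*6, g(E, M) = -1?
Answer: -3476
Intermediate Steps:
r = -7 (r = -1 - 1*6 = -1 - 6 = -7)
s(n, Z) = -44 (s(n, Z) = -4 + (4 + 4)*(-5) = -4 + 8*(-5) = -4 - 40 = -44)
(98 - 19)*s(r, -2) = (98 - 19)*(-44) = 79*(-44) = -3476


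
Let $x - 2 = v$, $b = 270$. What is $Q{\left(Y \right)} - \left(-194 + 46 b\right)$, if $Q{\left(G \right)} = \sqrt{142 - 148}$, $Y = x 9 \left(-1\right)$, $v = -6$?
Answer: $-12226 + i \sqrt{6} \approx -12226.0 + 2.4495 i$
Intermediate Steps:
$x = -4$ ($x = 2 - 6 = -4$)
$Y = 36$ ($Y = \left(-4\right) 9 \left(-1\right) = \left(-36\right) \left(-1\right) = 36$)
$Q{\left(G \right)} = i \sqrt{6}$ ($Q{\left(G \right)} = \sqrt{-6} = i \sqrt{6}$)
$Q{\left(Y \right)} - \left(-194 + 46 b\right) = i \sqrt{6} - \left(-194 + 46 \cdot 270\right) = i \sqrt{6} - \left(-194 + 12420\right) = i \sqrt{6} - 12226 = -12226 + i \sqrt{6}$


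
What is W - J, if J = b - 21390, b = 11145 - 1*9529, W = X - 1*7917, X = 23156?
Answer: 35013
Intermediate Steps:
W = 15239 (W = 23156 - 1*7917 = 23156 - 7917 = 15239)
b = 1616 (b = 11145 - 9529 = 1616)
J = -19774 (J = 1616 - 21390 = -19774)
W - J = 15239 - 1*(-19774) = 15239 + 19774 = 35013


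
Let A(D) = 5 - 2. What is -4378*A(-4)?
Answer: -13134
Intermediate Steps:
A(D) = 3
-4378*A(-4) = -4378*3 = -13134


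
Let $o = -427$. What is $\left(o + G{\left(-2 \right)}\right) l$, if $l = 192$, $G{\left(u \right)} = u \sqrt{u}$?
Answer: $-81984 - 384 i \sqrt{2} \approx -81984.0 - 543.06 i$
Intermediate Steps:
$G{\left(u \right)} = u^{\frac{3}{2}}$
$\left(o + G{\left(-2 \right)}\right) l = \left(-427 + \left(-2\right)^{\frac{3}{2}}\right) 192 = \left(-427 - 2 i \sqrt{2}\right) 192 = -81984 - 384 i \sqrt{2}$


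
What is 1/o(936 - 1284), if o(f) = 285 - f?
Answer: 1/633 ≈ 0.0015798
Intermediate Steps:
1/o(936 - 1284) = 1/(285 - (936 - 1284)) = 1/(285 - 1*(-348)) = 1/(285 + 348) = 1/633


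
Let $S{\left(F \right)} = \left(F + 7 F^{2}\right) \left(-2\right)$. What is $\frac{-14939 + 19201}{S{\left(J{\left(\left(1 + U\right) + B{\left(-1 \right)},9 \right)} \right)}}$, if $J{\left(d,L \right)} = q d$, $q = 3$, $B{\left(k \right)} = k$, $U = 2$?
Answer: $- \frac{2131}{258} \approx -8.2597$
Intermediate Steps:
$J{\left(d,L \right)} = 3 d$
$S{\left(F \right)} = - 14 F^{2} - 2 F$
$\frac{-14939 + 19201}{S{\left(J{\left(\left(1 + U\right) + B{\left(-1 \right)},9 \right)} \right)}} = \frac{-14939 + 19201}{\left(-2\right) 3 \left(\left(1 + 2\right) - 1\right) \left(1 + 7 \cdot 3 \left(\left(1 + 2\right) - 1\right)\right)} = \frac{4262}{\left(-2\right) 3 \left(3 - 1\right) \left(1 + 7 \cdot 3 \left(3 - 1\right)\right)} = \frac{4262}{\left(-2\right) 3 \cdot 2 \left(1 + 7 \cdot 3 \cdot 2\right)} = \frac{4262}{\left(-2\right) 6 \left(1 + 7 \cdot 6\right)} = \frac{4262}{\left(-2\right) 6 \left(1 + 42\right)} = \frac{4262}{\left(-2\right) 6 \cdot 43} = \frac{4262}{-516} = 4262 \left(- \frac{1}{516}\right) = - \frac{2131}{258}$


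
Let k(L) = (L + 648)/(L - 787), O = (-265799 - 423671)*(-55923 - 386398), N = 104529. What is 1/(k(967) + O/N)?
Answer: 1254348/3659615972729 ≈ 3.4275e-7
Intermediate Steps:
O = 304967059870 (O = -689470*(-442321) = 304967059870)
k(L) = (648 + L)/(-787 + L)
1/(k(967) + O/N) = 1/((648 + 967)/(-787 + 967) + 304967059870/104529) = 1/(1615/180 + 304967059870*(1/104529)) = 1/((1/180)*1615 + 304967059870/104529) = 1/(323/36 + 304967059870/104529) = 1/(3659615972729/1254348) = 1254348/3659615972729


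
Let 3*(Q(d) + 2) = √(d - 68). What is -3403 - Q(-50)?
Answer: -3401 - I*√118/3 ≈ -3401.0 - 3.6209*I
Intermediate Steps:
Q(d) = -2 + √(-68 + d)/3 (Q(d) = -2 + √(d - 68)/3 = -2 + √(-68 + d)/3)
-3403 - Q(-50) = -3403 - (-2 + √(-68 - 50)/3) = -3403 - (-2 + √(-118)/3) = -3403 - (-2 + (I*√118)/3) = -3403 - (-2 + I*√118/3) = -3403 + (2 - I*√118/3) = -3401 - I*√118/3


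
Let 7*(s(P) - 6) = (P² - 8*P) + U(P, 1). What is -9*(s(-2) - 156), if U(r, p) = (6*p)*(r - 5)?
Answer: 9648/7 ≈ 1378.3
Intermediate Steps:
U(r, p) = 6*p*(-5 + r) (U(r, p) = (6*p)*(-5 + r) = 6*p*(-5 + r))
s(P) = 12/7 - 2*P/7 + P²/7 (s(P) = 6 + ((P² - 8*P) + 6*1*(-5 + P))/7 = 6 + ((P² - 8*P) + (-30 + 6*P))/7 = 6 + (-30 + P² - 2*P)/7 = 6 + (-30/7 - 2*P/7 + P²/7) = 12/7 - 2*P/7 + P²/7)
-9*(s(-2) - 156) = -9*((12/7 - 2/7*(-2) + (⅐)*(-2)²) - 156) = -9*((12/7 + 4/7 + (⅐)*4) - 156) = -9*((12/7 + 4/7 + 4/7) - 156) = -9*(20/7 - 156) = -9*(-1072/7) = 9648/7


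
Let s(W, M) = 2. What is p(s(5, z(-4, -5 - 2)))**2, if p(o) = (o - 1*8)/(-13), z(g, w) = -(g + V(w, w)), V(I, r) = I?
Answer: 36/169 ≈ 0.21302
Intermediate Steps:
z(g, w) = -g - w (z(g, w) = -(g + w) = -g - w)
p(o) = 8/13 - o/13 (p(o) = (o - 8)*(-1/13) = (-8 + o)*(-1/13) = 8/13 - o/13)
p(s(5, z(-4, -5 - 2)))**2 = (8/13 - 1/13*2)**2 = (8/13 - 2/13)**2 = (6/13)**2 = 36/169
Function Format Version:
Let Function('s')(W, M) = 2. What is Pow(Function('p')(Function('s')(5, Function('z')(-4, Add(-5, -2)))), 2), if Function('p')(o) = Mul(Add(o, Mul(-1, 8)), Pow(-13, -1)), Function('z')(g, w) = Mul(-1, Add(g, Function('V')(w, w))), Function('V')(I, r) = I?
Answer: Rational(36, 169) ≈ 0.21302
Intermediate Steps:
Function('z')(g, w) = Add(Mul(-1, g), Mul(-1, w)) (Function('z')(g, w) = Mul(-1, Add(g, w)) = Add(Mul(-1, g), Mul(-1, w)))
Function('p')(o) = Add(Rational(8, 13), Mul(Rational(-1, 13), o)) (Function('p')(o) = Mul(Add(o, -8), Rational(-1, 13)) = Mul(Add(-8, o), Rational(-1, 13)) = Add(Rational(8, 13), Mul(Rational(-1, 13), o)))
Pow(Function('p')(Function('s')(5, Function('z')(-4, Add(-5, -2)))), 2) = Pow(Add(Rational(8, 13), Mul(Rational(-1, 13), 2)), 2) = Pow(Add(Rational(8, 13), Rational(-2, 13)), 2) = Pow(Rational(6, 13), 2) = Rational(36, 169)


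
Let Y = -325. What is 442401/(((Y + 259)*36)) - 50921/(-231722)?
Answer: -17065509371/91761912 ≈ -185.98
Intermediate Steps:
442401/(((Y + 259)*36)) - 50921/(-231722) = 442401/(((-325 + 259)*36)) - 50921/(-231722) = 442401/((-66*36)) - 50921*(-1/231722) = 442401/(-2376) + 50921/231722 = 442401*(-1/2376) + 50921/231722 = -147467/792 + 50921/231722 = -17065509371/91761912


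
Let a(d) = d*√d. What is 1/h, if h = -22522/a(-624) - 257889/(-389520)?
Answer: 294260096594880/1122693225206341 + 102831479119200*I*√39/1122693225206341 ≈ 0.2621 + 0.572*I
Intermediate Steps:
a(d) = d^(3/2)
h = 85963/129840 - 11261*I*√39/48672 (h = -22522*I*√39/97344 - 257889/(-389520) = -22522*I*√39/97344 - 257889*(-1/389520) = -11261*I*√39/48672 + 85963/129840 = 85963/129840 - 11261*I*√39/48672 ≈ 0.66207 - 1.4449*I)
1/h = 1/(85963/129840 - 11261*I*√39/48672)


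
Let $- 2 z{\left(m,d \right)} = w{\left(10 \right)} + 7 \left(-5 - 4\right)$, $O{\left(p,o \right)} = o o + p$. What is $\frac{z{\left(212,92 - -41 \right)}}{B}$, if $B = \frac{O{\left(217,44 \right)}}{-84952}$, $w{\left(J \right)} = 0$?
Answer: $- \frac{2675988}{2153} \approx -1242.9$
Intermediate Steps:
$O{\left(p,o \right)} = p + o^{2}$ ($O{\left(p,o \right)} = o^{2} + p = p + o^{2}$)
$z{\left(m,d \right)} = \frac{63}{2}$ ($z{\left(m,d \right)} = - \frac{0 + 7 \left(-5 - 4\right)}{2} = - \frac{0 + 7 \left(-9\right)}{2} = - \frac{0 - 63}{2} = \left(- \frac{1}{2}\right) \left(-63\right) = \frac{63}{2}$)
$B = - \frac{2153}{84952}$ ($B = \frac{217 + 44^{2}}{-84952} = \left(217 + 1936\right) \left(- \frac{1}{84952}\right) = 2153 \left(- \frac{1}{84952}\right) = - \frac{2153}{84952} \approx -0.025344$)
$\frac{z{\left(212,92 - -41 \right)}}{B} = \frac{63}{2 \left(- \frac{2153}{84952}\right)} = \frac{63}{2} \left(- \frac{84952}{2153}\right) = - \frac{2675988}{2153}$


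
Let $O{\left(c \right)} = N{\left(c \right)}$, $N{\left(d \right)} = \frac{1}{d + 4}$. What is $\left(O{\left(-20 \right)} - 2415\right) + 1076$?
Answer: $- \frac{21425}{16} \approx -1339.1$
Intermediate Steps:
$N{\left(d \right)} = \frac{1}{4 + d}$
$O{\left(c \right)} = \frac{1}{4 + c}$
$\left(O{\left(-20 \right)} - 2415\right) + 1076 = \left(\frac{1}{4 - 20} - 2415\right) + 1076 = \left(\frac{1}{-16} - 2415\right) + 1076 = \left(- \frac{1}{16} - 2415\right) + 1076 = - \frac{38641}{16} + 1076 = - \frac{21425}{16}$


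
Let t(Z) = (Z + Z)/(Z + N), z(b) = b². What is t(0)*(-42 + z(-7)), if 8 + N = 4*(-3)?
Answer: 0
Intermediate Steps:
N = -20 (N = -8 + 4*(-3) = -8 - 12 = -20)
t(Z) = 2*Z/(-20 + Z) (t(Z) = (Z + Z)/(Z - 20) = (2*Z)/(-20 + Z) = 2*Z/(-20 + Z))
t(0)*(-42 + z(-7)) = (2*0/(-20 + 0))*(-42 + (-7)²) = (2*0/(-20))*(-42 + 49) = (2*0*(-1/20))*7 = 0*7 = 0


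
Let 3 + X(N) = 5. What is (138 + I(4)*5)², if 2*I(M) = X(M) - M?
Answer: 17689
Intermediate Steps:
X(N) = 2 (X(N) = -3 + 5 = 2)
I(M) = 1 - M/2 (I(M) = (2 - M)/2 = 1 - M/2)
(138 + I(4)*5)² = (138 + (1 - ½*4)*5)² = (138 + (1 - 2)*5)² = (138 - 1*5)² = (138 - 5)² = 133² = 17689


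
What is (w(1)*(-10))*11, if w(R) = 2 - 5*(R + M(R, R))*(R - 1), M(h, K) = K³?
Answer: -220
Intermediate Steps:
w(R) = 2 - 5*(-1 + R)*(R + R³) (w(R) = 2 - 5*(R + R³)*(R - 1) = 2 - 5*(R + R³)*(-1 + R) = 2 - 5*(-1 + R)*(R + R³))
(w(1)*(-10))*11 = ((2 - 5*1² - 5*1⁴ + 5*1 + 5*1³)*(-10))*11 = ((2 - 5*1 - 5*1 + 5 + 5*1)*(-10))*11 = ((2 - 5 - 5 + 5 + 5)*(-10))*11 = (2*(-10))*11 = -20*11 = -220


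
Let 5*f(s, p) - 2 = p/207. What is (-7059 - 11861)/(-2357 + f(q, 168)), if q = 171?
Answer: 6527400/812971 ≈ 8.0291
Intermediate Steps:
f(s, p) = ⅖ + p/1035 (f(s, p) = ⅖ + (p/207)/5 = ⅖ + p/1035)
(-7059 - 11861)/(-2357 + f(q, 168)) = (-7059 - 11861)/(-2357 + (⅖ + (1/1035)*168)) = -18920/(-2357 + (⅖ + 56/345)) = -18920/(-2357 + 194/345) = -18920/(-812971/345) = -18920*(-345/812971) = 6527400/812971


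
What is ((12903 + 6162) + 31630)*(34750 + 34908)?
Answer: 3531312310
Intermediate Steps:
((12903 + 6162) + 31630)*(34750 + 34908) = (19065 + 31630)*69658 = 50695*69658 = 3531312310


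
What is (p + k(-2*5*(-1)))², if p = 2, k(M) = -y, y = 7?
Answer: 25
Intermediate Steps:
k(M) = -7 (k(M) = -1*7 = -7)
(p + k(-2*5*(-1)))² = (2 - 7)² = (-5)² = 25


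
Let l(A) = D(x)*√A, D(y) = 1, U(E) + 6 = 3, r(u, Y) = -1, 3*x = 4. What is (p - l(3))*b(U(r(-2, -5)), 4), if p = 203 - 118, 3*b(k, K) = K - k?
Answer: 595/3 - 7*√3/3 ≈ 194.29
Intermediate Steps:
x = 4/3 (x = (⅓)*4 = 4/3 ≈ 1.3333)
U(E) = -3 (U(E) = -6 + 3 = -3)
b(k, K) = -k/3 + K/3 (b(k, K) = (K - k)/3 = -k/3 + K/3)
l(A) = √A (l(A) = 1*√A = √A)
p = 85
(p - l(3))*b(U(r(-2, -5)), 4) = (85 - √3)*(-⅓*(-3) + (⅓)*4) = (85 - √3)*(1 + 4/3) = (85 - √3)*(7/3) = 595/3 - 7*√3/3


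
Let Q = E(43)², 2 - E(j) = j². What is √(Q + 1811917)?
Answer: √5223326 ≈ 2285.5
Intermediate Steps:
E(j) = 2 - j²
Q = 3411409 (Q = (2 - 1*43²)² = (2 - 1*1849)² = (2 - 1849)² = (-1847)² = 3411409)
√(Q + 1811917) = √(3411409 + 1811917) = √5223326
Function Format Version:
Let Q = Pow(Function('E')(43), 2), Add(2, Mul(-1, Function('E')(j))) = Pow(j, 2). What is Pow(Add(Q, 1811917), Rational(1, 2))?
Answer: Pow(5223326, Rational(1, 2)) ≈ 2285.5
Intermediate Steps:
Function('E')(j) = Add(2, Mul(-1, Pow(j, 2)))
Q = 3411409 (Q = Pow(Add(2, Mul(-1, Pow(43, 2))), 2) = Pow(Add(2, Mul(-1, 1849)), 2) = Pow(Add(2, -1849), 2) = Pow(-1847, 2) = 3411409)
Pow(Add(Q, 1811917), Rational(1, 2)) = Pow(Add(3411409, 1811917), Rational(1, 2)) = Pow(5223326, Rational(1, 2))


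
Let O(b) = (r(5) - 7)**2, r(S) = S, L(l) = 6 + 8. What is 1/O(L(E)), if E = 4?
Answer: 1/4 ≈ 0.25000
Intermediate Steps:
L(l) = 14
O(b) = 4 (O(b) = (5 - 7)**2 = (-2)**2 = 4)
1/O(L(E)) = 1/4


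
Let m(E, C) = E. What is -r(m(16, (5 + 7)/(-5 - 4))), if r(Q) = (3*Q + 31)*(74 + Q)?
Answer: -7110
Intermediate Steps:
r(Q) = (31 + 3*Q)*(74 + Q)
-r(m(16, (5 + 7)/(-5 - 4))) = -(2294 + 3*16² + 253*16) = -(2294 + 3*256 + 4048) = -(2294 + 768 + 4048) = -1*7110 = -7110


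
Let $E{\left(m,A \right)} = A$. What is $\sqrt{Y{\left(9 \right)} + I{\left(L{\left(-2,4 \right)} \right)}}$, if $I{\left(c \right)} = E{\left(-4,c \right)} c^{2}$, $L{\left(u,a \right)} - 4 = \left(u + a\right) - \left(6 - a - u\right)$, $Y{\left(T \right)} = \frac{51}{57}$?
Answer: $\frac{13 \sqrt{19}}{19} \approx 2.9824$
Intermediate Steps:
$Y{\left(T \right)} = \frac{17}{19}$ ($Y{\left(T \right)} = 51 \cdot \frac{1}{57} = \frac{17}{19}$)
$L{\left(u,a \right)} = -2 + 2 a + 2 u$ ($L{\left(u,a \right)} = 4 - \left(6 - 2 a - 2 u\right) = 4 + \left(\left(a + u\right) + \left(-6 + a + u\right)\right) = 4 + \left(-6 + 2 a + 2 u\right) = -2 + 2 a + 2 u$)
$I{\left(c \right)} = c^{3}$ ($I{\left(c \right)} = c c^{2} = c^{3}$)
$\sqrt{Y{\left(9 \right)} + I{\left(L{\left(-2,4 \right)} \right)}} = \sqrt{\frac{17}{19} + \left(-2 + 2 \cdot 4 + 2 \left(-2\right)\right)^{3}} = \sqrt{\frac{17}{19} + \left(-2 + 8 - 4\right)^{3}} = \sqrt{\frac{17}{19} + 2^{3}} = \sqrt{\frac{17}{19} + 8} = \sqrt{\frac{169}{19}} = \frac{13 \sqrt{19}}{19}$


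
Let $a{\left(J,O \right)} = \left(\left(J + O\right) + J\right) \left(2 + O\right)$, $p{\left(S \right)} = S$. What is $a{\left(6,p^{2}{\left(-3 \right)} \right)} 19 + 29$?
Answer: $4418$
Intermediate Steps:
$a{\left(J,O \right)} = \left(2 + O\right) \left(O + 2 J\right)$ ($a{\left(J,O \right)} = \left(O + 2 J\right) \left(2 + O\right) = \left(2 + O\right) \left(O + 2 J\right)$)
$a{\left(6,p^{2}{\left(-3 \right)} \right)} 19 + 29 = \left(\left(\left(-3\right)^{2}\right)^{2} + 2 \left(-3\right)^{2} + 4 \cdot 6 + 2 \cdot 6 \left(-3\right)^{2}\right) 19 + 29 = \left(9^{2} + 2 \cdot 9 + 24 + 2 \cdot 6 \cdot 9\right) 19 + 29 = \left(81 + 18 + 24 + 108\right) 19 + 29 = 231 \cdot 19 + 29 = 4389 + 29 = 4418$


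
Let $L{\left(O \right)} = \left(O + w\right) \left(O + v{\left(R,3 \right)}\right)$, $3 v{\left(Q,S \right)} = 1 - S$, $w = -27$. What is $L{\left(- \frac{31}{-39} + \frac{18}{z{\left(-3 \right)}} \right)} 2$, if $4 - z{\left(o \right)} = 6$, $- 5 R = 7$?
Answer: $\frac{950116}{1521} \approx 624.67$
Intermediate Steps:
$R = - \frac{7}{5}$ ($R = \left(- \frac{1}{5}\right) 7 = - \frac{7}{5} \approx -1.4$)
$z{\left(o \right)} = -2$ ($z{\left(o \right)} = 4 - 6 = -2$)
$v{\left(Q,S \right)} = \frac{1}{3} - \frac{S}{3}$ ($v{\left(Q,S \right)} = \frac{1 - S}{3} = \frac{1}{3} - \frac{S}{3}$)
$L{\left(O \right)} = \left(-27 + O\right) \left(- \frac{2}{3} + O\right)$ ($L{\left(O \right)} = \left(O - 27\right) \left(O + \left(\frac{1}{3} - 1\right)\right) = \left(-27 + O\right) \left(O + \left(\frac{1}{3} - 1\right)\right) = \left(-27 + O\right) \left(O - \frac{2}{3}\right) = \left(-27 + O\right) \left(- \frac{2}{3} + O\right)$)
$L{\left(- \frac{31}{-39} + \frac{18}{z{\left(-3 \right)}} \right)} 2 = \left(18 + \left(- \frac{31}{-39} + \frac{18}{-2}\right)^{2} - \frac{83 \left(- \frac{31}{-39} + \frac{18}{-2}\right)}{3}\right) 2 = \left(18 + \left(\left(-31\right) \left(- \frac{1}{39}\right) + 18 \left(- \frac{1}{2}\right)\right)^{2} - \frac{83 \left(\left(-31\right) \left(- \frac{1}{39}\right) + 18 \left(- \frac{1}{2}\right)\right)}{3}\right) 2 = \left(18 + \left(\frac{31}{39} - 9\right)^{2} - \frac{83 \left(\frac{31}{39} - 9\right)}{3}\right) 2 = \left(18 + \left(- \frac{320}{39}\right)^{2} - - \frac{26560}{117}\right) 2 = \left(18 + \frac{102400}{1521} + \frac{26560}{117}\right) 2 = \frac{475058}{1521} \cdot 2 = \frac{950116}{1521}$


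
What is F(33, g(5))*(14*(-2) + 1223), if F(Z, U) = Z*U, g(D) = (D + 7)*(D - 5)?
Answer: 0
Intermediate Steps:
g(D) = (-5 + D)*(7 + D) (g(D) = (7 + D)*(-5 + D) = (-5 + D)*(7 + D))
F(Z, U) = U*Z
F(33, g(5))*(14*(-2) + 1223) = ((-35 + 5**2 + 2*5)*33)*(14*(-2) + 1223) = ((-35 + 25 + 10)*33)*(-28 + 1223) = (0*33)*1195 = 0*1195 = 0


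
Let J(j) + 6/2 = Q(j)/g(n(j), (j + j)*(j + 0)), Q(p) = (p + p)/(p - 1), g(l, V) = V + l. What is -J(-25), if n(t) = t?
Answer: 1910/637 ≈ 2.9984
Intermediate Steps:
Q(p) = 2*p/(-1 + p) (Q(p) = (2*p)/(-1 + p) = 2*p/(-1 + p))
J(j) = -3 + 2*j/((-1 + j)*(j + 2*j**2)) (J(j) = -3 + (2*j/(-1 + j))/((j + j)*(j + 0) + j) = -3 + (2*j/(-1 + j))/((2*j)*j + j) = -3 + (2*j/(-1 + j))/(2*j**2 + j) = -3 + (2*j/(-1 + j))/(j + 2*j**2) = -3 + 2*j/((-1 + j)*(j + 2*j**2)))
-J(-25) = -(5 - 6*(-25)**2 + 3*(-25))/(-1 - 1*(-25) + 2*(-25)**2) = -(5 - 6*625 - 75)/(-1 + 25 + 2*625) = -(5 - 3750 - 75)/(-1 + 25 + 1250) = -(-3820)/1274 = -1*(-1910/637) = 1910/637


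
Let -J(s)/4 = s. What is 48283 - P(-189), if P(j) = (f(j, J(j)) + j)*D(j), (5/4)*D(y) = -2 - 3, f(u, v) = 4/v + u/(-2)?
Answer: 9054049/189 ≈ 47905.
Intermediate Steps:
J(s) = -4*s
f(u, v) = 4/v - u/2 (f(u, v) = 4/v + u*(-½) = 4/v - u/2)
D(y) = -4 (D(y) = 4*(-2 - 3)/5 = (⅘)*(-5) = -4)
P(j) = -2*j + 4/j (P(j) = ((4/((-4*j)) - j/2) + j)*(-4) = ((4*(-1/(4*j)) - j/2) + j)*(-4) = ((-1/j - j/2) + j)*(-4) = (j/2 - 1/j)*(-4) = -2*j + 4/j)
48283 - P(-189) = 48283 - (-2*(-189) + 4/(-189)) = 48283 - (378 + 4*(-1/189)) = 48283 - (378 - 4/189) = 48283 - 1*71438/189 = 48283 - 71438/189 = 9054049/189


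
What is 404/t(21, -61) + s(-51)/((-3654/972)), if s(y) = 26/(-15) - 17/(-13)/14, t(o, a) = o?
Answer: 5451659/277095 ≈ 19.674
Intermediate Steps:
s(y) = -4477/2730 (s(y) = 26*(-1/15) - 17*(-1/13)*(1/14) = -26/15 + (17/13)*(1/14) = -26/15 + 17/182 = -4477/2730)
404/t(21, -61) + s(-51)/((-3654/972)) = 404/21 - 4477/(2730*((-3654/972))) = 404*(1/21) - 4477/(2730*((-3654*1/972))) = 404/21 - 4477/(2730*(-203/54)) = 404/21 - 4477/2730*(-54/203) = 404/21 + 40293/92365 = 5451659/277095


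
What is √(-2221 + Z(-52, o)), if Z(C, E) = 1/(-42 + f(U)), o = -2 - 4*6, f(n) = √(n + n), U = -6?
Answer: √2*√((93283 - 4442*I*√3)/(-21 + I*√3))/2 ≈ 2.0694e-5 - 47.128*I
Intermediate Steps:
f(n) = √2*√n (f(n) = √(2*n) = √2*√n)
o = -26 (o = -2 - 24 = -26)
Z(C, E) = 1/(-42 + 2*I*√3) (Z(C, E) = 1/(-42 + √2*√(-6)) = 1/(-42 + √2*(I*√6)) = 1/(-42 + 2*I*√3))
√(-2221 + Z(-52, o)) = √(-2221 + (-7/296 - I*√3/888)) = √(-657423/296 - I*√3/888)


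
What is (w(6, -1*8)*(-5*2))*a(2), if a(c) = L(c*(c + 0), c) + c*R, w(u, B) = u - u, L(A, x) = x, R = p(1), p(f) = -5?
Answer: 0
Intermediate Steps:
R = -5
w(u, B) = 0
a(c) = -4*c (a(c) = c + c*(-5) = c - 5*c = -4*c)
(w(6, -1*8)*(-5*2))*a(2) = (0*(-5*2))*(-4*2) = (0*(-10))*(-8) = 0*(-8) = 0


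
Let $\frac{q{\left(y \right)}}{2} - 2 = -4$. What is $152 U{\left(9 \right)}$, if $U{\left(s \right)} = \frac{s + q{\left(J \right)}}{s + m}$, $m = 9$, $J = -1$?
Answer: $\frac{380}{9} \approx 42.222$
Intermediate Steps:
$q{\left(y \right)} = -4$ ($q{\left(y \right)} = 4 + 2 \left(-4\right) = 4 - 8 = -4$)
$U{\left(s \right)} = \frac{-4 + s}{9 + s}$ ($U{\left(s \right)} = \frac{s - 4}{s + 9} = \frac{-4 + s}{9 + s}$)
$152 U{\left(9 \right)} = 152 \frac{-4 + 9}{9 + 9} = 152 \cdot \frac{1}{18} \cdot 5 = 152 \cdot \frac{5}{18} = \frac{380}{9}$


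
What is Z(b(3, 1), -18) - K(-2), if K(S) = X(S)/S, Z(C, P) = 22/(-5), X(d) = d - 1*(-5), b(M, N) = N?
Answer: -29/10 ≈ -2.9000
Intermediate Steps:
X(d) = 5 + d (X(d) = d + 5 = 5 + d)
Z(C, P) = -22/5 (Z(C, P) = 22*(-⅕) = -22/5)
K(S) = (5 + S)/S
Z(b(3, 1), -18) - K(-2) = -22/5 - (5 - 2)/(-2) = -22/5 - (-1)*3/2 = -22/5 - 1*(-3/2) = -22/5 + 3/2 = -29/10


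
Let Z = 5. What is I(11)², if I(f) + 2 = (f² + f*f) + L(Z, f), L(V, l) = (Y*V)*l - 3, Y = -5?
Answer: 1444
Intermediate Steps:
L(V, l) = -3 - 5*V*l (L(V, l) = (-5*V)*l - 3 = -5*V*l - 3 = -3 - 5*V*l)
I(f) = -5 - 25*f + 2*f² (I(f) = -2 + ((f² + f*f) + (-3 - 5*5*f)) = -2 + ((f² + f²) + (-3 - 25*f)) = -2 + (2*f² + (-3 - 25*f)) = -2 + (-3 - 25*f + 2*f²) = -5 - 25*f + 2*f²)
I(11)² = (-5 - 25*11 + 2*11²)² = (-5 - 275 + 2*121)² = (-5 - 275 + 242)² = (-38)² = 1444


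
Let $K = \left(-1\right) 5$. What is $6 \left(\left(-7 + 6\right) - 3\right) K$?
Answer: $120$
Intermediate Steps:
$K = -5$
$6 \left(\left(-7 + 6\right) - 3\right) K = 6 \left(\left(-7 + 6\right) - 3\right) \left(-5\right) = 6 \left(-1 - 3\right) \left(-5\right) = 6 \left(\left(-4\right) \left(-5\right)\right) = 6 \cdot 20 = 120$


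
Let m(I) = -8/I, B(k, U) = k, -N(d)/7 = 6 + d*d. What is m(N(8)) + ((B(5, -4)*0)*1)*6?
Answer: 4/245 ≈ 0.016327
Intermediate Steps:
N(d) = -42 - 7*d² (N(d) = -7*(6 + d*d) = -7*(6 + d²) = -42 - 7*d²)
m(N(8)) + ((B(5, -4)*0)*1)*6 = -8/(-42 - 7*8²) + ((5*0)*1)*6 = -8/(-42 - 7*64) + (0*1)*6 = -8/(-42 - 448) + 0*6 = -8/(-490) + 0 = -8*(-1/490) + 0 = 4/245 + 0 = 4/245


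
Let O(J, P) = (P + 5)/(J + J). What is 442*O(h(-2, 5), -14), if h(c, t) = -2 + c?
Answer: 1989/4 ≈ 497.25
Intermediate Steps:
O(J, P) = (5 + P)/(2*J) (O(J, P) = (5 + P)/((2*J)) = (5 + P)*(1/(2*J)) = (5 + P)/(2*J))
442*O(h(-2, 5), -14) = 442*((5 - 14)/(2*(-2 - 2))) = 442*((½)*(-9)/(-4)) = 442*((½)*(-¼)*(-9)) = 442*(9/8) = 1989/4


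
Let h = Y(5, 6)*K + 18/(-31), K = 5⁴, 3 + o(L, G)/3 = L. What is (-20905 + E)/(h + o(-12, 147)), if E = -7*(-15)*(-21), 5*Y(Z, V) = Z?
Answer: -358205/8981 ≈ -39.885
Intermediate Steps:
Y(Z, V) = Z/5
o(L, G) = -9 + 3*L
K = 625
E = -2205 (E = 105*(-21) = -2205)
h = 19357/31 (h = ((⅕)*5)*625 + 18/(-31) = 1*625 + 18*(-1/31) = 625 - 18/31 = 19357/31 ≈ 624.42)
(-20905 + E)/(h + o(-12, 147)) = (-20905 - 2205)/(19357/31 + (-9 + 3*(-12))) = -23110/(19357/31 + (-9 - 36)) = -23110/(19357/31 - 45) = -23110/17962/31 = -23110*31/17962 = -358205/8981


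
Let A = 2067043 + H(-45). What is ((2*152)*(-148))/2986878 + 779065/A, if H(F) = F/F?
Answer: 159569404673/441000589188 ≈ 0.36184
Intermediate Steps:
H(F) = 1
A = 2067044 (A = 2067043 + 1 = 2067044)
((2*152)*(-148))/2986878 + 779065/A = ((2*152)*(-148))/2986878 + 779065/2067044 = (304*(-148))*(1/2986878) + 779065*(1/2067044) = -44992*1/2986878 + 111295/295292 = -22496/1493439 + 111295/295292 = 159569404673/441000589188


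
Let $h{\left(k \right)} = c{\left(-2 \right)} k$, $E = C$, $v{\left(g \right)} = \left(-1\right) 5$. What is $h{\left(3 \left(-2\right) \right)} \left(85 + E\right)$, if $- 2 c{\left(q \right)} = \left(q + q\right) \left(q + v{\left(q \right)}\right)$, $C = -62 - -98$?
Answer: $10164$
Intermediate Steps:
$v{\left(g \right)} = -5$
$C = 36$ ($C = -62 + 98 = 36$)
$E = 36$
$c{\left(q \right)} = - q \left(-5 + q\right)$ ($c{\left(q \right)} = - \frac{\left(q + q\right) \left(q - 5\right)}{2} = - \frac{2 q \left(-5 + q\right)}{2} = - q \left(-5 + q\right)$)
$h{\left(k \right)} = - 14 k$ ($h{\left(k \right)} = - 2 \left(5 - -2\right) k = - 2 \left(5 + 2\right) k = \left(-2\right) 7 k = - 14 k$)
$h{\left(3 \left(-2\right) \right)} \left(85 + E\right) = - 14 \cdot 3 \left(-2\right) \left(85 + 36\right) = \left(-14\right) \left(-6\right) 121 = 84 \cdot 121 = 10164$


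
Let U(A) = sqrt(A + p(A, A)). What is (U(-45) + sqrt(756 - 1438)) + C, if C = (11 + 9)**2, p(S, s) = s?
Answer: 400 + I*sqrt(682) + 3*I*sqrt(10) ≈ 400.0 + 35.602*I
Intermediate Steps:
C = 400 (C = 20**2 = 400)
U(A) = sqrt(2)*sqrt(A) (U(A) = sqrt(A + A) = sqrt(2*A) = sqrt(2)*sqrt(A))
(U(-45) + sqrt(756 - 1438)) + C = (sqrt(2)*sqrt(-45) + sqrt(756 - 1438)) + 400 = (sqrt(2)*(3*I*sqrt(5)) + sqrt(-682)) + 400 = (3*I*sqrt(10) + I*sqrt(682)) + 400 = (I*sqrt(682) + 3*I*sqrt(10)) + 400 = 400 + I*sqrt(682) + 3*I*sqrt(10)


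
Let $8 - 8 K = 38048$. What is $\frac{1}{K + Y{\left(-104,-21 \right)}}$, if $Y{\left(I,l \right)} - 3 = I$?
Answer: $- \frac{1}{4856} \approx -0.00020593$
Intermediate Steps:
$K = -4755$ ($K = 1 - 4756 = -4755$)
$Y{\left(I,l \right)} = 3 + I$
$\frac{1}{K + Y{\left(-104,-21 \right)}} = \frac{1}{-4755 + \left(3 - 104\right)} = \frac{1}{-4755 - 101} = \frac{1}{-4856} = - \frac{1}{4856}$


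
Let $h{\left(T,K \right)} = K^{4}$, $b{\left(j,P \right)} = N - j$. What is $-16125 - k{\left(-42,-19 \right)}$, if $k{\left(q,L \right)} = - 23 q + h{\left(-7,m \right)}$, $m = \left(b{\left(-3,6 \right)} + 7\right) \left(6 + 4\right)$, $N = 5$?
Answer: $-506267091$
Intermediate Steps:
$b{\left(j,P \right)} = 5 - j$
$m = 150$ ($m = \left(\left(5 - -3\right) + 7\right) \left(6 + 4\right) = \left(\left(5 + 3\right) + 7\right) 10 = \left(8 + 7\right) 10 = 15 \cdot 10 = 150$)
$k{\left(q,L \right)} = 506250000 - 23 q$ ($k{\left(q,L \right)} = - 23 q + 150^{4} = - 23 q + 506250000 = 506250000 - 23 q$)
$-16125 - k{\left(-42,-19 \right)} = -16125 - \left(506250000 - -966\right) = -16125 - \left(506250000 + 966\right) = -16125 - 506250966 = -506267091$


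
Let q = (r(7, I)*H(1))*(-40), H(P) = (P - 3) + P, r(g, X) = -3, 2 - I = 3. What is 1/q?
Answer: -1/120 ≈ -0.0083333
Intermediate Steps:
I = -1 (I = 2 - 1*3 = 2 - 3 = -1)
H(P) = -3 + 2*P (H(P) = (-3 + P) + P = -3 + 2*P)
q = -120 (q = -3*(-3 + 2*1)*(-40) = -3*(-3 + 2)*(-40) = -3*(-1)*(-40) = 3*(-40) = -120)
1/q = 1/(-120) = -1/120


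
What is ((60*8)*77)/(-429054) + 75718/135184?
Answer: 134758383/284319784 ≈ 0.47397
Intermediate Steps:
((60*8)*77)/(-429054) + 75718/135184 = (480*77)*(-1/429054) + 75718*(1/135184) = 36960*(-1/429054) + 2227/3976 = -6160/71509 + 2227/3976 = 134758383/284319784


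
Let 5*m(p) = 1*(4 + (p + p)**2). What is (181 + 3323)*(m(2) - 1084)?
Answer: -3784320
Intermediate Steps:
m(p) = 4/5 + 4*p**2/5 (m(p) = (1*(4 + (p + p)**2))/5 = (1*(4 + (2*p)**2))/5 = (1*(4 + 4*p**2))/5 = (4 + 4*p**2)/5 = 4/5 + 4*p**2/5)
(181 + 3323)*(m(2) - 1084) = (181 + 3323)*((4/5 + (4/5)*2**2) - 1084) = 3504*((4/5 + (4/5)*4) - 1084) = 3504*((4/5 + 16/5) - 1084) = 3504*(4 - 1084) = 3504*(-1080) = -3784320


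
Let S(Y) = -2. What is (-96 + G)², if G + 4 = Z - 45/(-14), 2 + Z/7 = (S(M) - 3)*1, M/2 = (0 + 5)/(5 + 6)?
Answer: 4165681/196 ≈ 21253.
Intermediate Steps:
M = 10/11 (M = 2*((0 + 5)/(5 + 6)) = 2*(5/11) = 10/11 ≈ 0.90909)
Z = -49 (Z = -14 + 7*((-2 - 3)*1) = -14 + 7*(-5*1) = -14 + 7*(-5) = -14 - 35 = -49)
G = -697/14 (G = -4 + (-49 - 45/(-14)) = -4 + (-49 - 45*(-1)/14) = -4 + (-49 - 1*(-45/14)) = -4 + (-49 + 45/14) = -4 - 641/14 = -697/14 ≈ -49.786)
(-96 + G)² = (-96 - 697/14)² = (-2041/14)² = 4165681/196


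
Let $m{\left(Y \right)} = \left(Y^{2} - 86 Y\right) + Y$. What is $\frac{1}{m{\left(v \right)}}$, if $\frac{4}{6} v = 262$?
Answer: $\frac{1}{121044} \approx 8.2615 \cdot 10^{-6}$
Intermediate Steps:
$v = 393$ ($v = \frac{3}{2} \cdot 262 = 393$)
$m{\left(Y \right)} = Y^{2} - 85 Y$
$\frac{1}{m{\left(v \right)}} = \frac{1}{393 \left(-85 + 393\right)} = \frac{1}{393 \cdot 308} = \frac{1}{121044}$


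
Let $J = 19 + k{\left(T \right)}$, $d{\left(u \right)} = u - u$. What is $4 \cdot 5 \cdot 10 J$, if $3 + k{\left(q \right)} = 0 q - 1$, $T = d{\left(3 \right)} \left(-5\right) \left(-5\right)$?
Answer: $3000$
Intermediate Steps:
$d{\left(u \right)} = 0$
$T = 0$ ($T = 0 \left(-5\right) \left(-5\right) = 0 \left(-5\right) = 0$)
$k{\left(q \right)} = -4$ ($k{\left(q \right)} = -3 - \left(1 + 0 q\right) = -3 + \left(0 - 1\right) = -3 - 1 = -4$)
$J = 15$ ($J = 19 - 4 = 15$)
$4 \cdot 5 \cdot 10 J = 4 \cdot 5 \cdot 10 \cdot 15 = 20 \cdot 10 \cdot 15 = 200 \cdot 15 = 3000$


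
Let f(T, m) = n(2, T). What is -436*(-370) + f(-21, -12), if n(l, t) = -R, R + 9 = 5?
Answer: 161324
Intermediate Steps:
R = -4 (R = -9 + 5 = -4)
n(l, t) = 4 (n(l, t) = -1*(-4) = 4)
f(T, m) = 4
-436*(-370) + f(-21, -12) = -436*(-370) + 4 = 161320 + 4 = 161324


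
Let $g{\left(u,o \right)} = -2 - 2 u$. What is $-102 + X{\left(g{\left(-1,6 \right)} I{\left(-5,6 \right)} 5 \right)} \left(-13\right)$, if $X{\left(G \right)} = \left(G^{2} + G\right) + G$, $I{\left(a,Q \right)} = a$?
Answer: $-102$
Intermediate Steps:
$X{\left(G \right)} = G^{2} + 2 G$ ($X{\left(G \right)} = \left(G + G^{2}\right) + G = G^{2} + 2 G$)
$-102 + X{\left(g{\left(-1,6 \right)} I{\left(-5,6 \right)} 5 \right)} \left(-13\right) = -102 + \left(-2 - -2\right) \left(-5\right) 5 \left(2 + \left(-2 - -2\right) \left(-5\right) 5\right) \left(-13\right) = -102 + \left(-2 + 2\right) \left(-5\right) 5 \left(2 + \left(-2 + 2\right) \left(-5\right) 5\right) \left(-13\right) = -102 + 0 \left(-5\right) 5 \left(2 + 0 \left(-5\right) 5\right) \left(-13\right) = -102 + 0 \cdot 5 \left(2 + 0 \cdot 5\right) \left(-13\right) = -102 + 0 \left(2 + 0\right) \left(-13\right) = -102 + 0 \cdot 2 \left(-13\right) = -102 + 0 \left(-13\right) = -102 + 0 = -102$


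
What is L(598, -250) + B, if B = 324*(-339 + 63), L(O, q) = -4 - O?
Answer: -90026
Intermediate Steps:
B = -89424 (B = 324*(-276) = -89424)
L(598, -250) + B = (-4 - 1*598) - 89424 = (-4 - 598) - 89424 = -602 - 89424 = -90026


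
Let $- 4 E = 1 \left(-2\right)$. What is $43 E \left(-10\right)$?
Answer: $-215$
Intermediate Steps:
$E = \frac{1}{2}$ ($E = - \frac{1 \left(-2\right)}{4} = \left(- \frac{1}{4}\right) \left(-2\right) = \frac{1}{2} \approx 0.5$)
$43 E \left(-10\right) = 43 \cdot \frac{1}{2} \left(-10\right) = \frac{43}{2} \left(-10\right) = -215$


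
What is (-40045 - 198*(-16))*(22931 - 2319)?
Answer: -760108724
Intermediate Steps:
(-40045 - 198*(-16))*(22931 - 2319) = (-40045 + 3168)*20612 = -36877*20612 = -760108724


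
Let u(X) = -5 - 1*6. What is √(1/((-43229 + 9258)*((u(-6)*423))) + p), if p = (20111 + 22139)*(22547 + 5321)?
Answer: √3268682767476601035106007/52689021 ≈ 34314.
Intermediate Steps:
u(X) = -11 (u(X) = -5 - 6 = -11)
p = 1177423000 (p = 42250*27868 = 1177423000)
√(1/((-43229 + 9258)*((u(-6)*423))) + p) = √(1/((-43229 + 9258)*((-11*423))) + 1177423000) = √(1/(-33971*(-4653)) + 1177423000) = √(-1/33971*(-1/4653) + 1177423000) = √(1/158067063 + 1177423000) = √(186111795518649001/158067063) = √3268682767476601035106007/52689021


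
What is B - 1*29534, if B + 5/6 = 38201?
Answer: 51997/6 ≈ 8666.2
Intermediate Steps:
B = 229201/6 (B = -5/6 + 38201 = 229201/6 ≈ 38200.)
B - 1*29534 = 229201/6 - 1*29534 = 229201/6 - 29534 = 51997/6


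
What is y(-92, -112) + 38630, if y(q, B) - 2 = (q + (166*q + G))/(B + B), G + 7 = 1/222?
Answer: 1924504457/49728 ≈ 38701.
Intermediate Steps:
G = -1553/222 (G = -7 + 1/222 = -1553/222 ≈ -6.9955)
y(q, B) = 2 + (-1553/222 + 167*q)/(2*B) (y(q, B) = 2 + (q + (166*q - 1553/222))/(B + B) = 2 + (q + (-1553/222 + 166*q))/((2*B)) = 2 + (-1553/222 + 167*q)*(1/(2*B)) = 2 + (-1553/222 + 167*q)/(2*B))
y(-92, -112) + 38630 = (1/444)*(-1553 + 888*(-112) + 37074*(-92))/(-112) + 38630 = (1/444)*(-1/112)*(-1553 - 99456 - 3410808) + 38630 = (1/444)*(-1/112)*(-3511817) + 38630 = 3511817/49728 + 38630 = 1924504457/49728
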